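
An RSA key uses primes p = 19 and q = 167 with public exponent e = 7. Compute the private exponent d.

427

φ(n) = (p−1)(q−1) = 18·166 = 2988.
Need d with 7·d ≡ 1 (mod 2988). Apply the extended Euclidean algorithm:
2988 = 426*7 + 6
7 = 1*6 + 1
6 = 6*1 + 0
Back-substitute:
1 = 7 − 6
1 = −2988 + 427·7
So 7·427 ≡ 1 (mod 2988), hence d = 427.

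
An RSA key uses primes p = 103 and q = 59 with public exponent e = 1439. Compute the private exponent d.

φ(n) = (p−1)(q−1) = 102·58 = 5916.
Need d with 1439·d ≡ 1 (mod 5916). Apply the extended Euclidean algorithm:
5916 = 4*1439 + 160
1439 = 8*160 + 159
160 = 1*159 + 1
159 = 159*1 + 0
Back-substitute:
1 = 160 − 159
1 = −1439 + 9·160
1 = 9·5916 − 37·1439
So 1439·(-37) ≡ 1 (mod 5916), hence d ≡ -37 ≡ 5879 (mod 5916).

5879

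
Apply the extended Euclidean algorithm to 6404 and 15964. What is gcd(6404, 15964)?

4

Repeated division:
15964 = 2·6404 + 3156
6404 = 2·3156 + 92
3156 = 34·92 + 28
92 = 3·28 + 8
28 = 3·8 + 4
8 = 2·4 + 0
gcd(6404, 15964) = 4.
Working backward:
4 = 28 − 3·8
4 = −3·92 + 10·28
4 = 10·3156 − 343·92
4 = −343·6404 + 696·3156
4 = 696·15964 − 1735·6404
So 4 = (696)·15964 + (-1735)·6404.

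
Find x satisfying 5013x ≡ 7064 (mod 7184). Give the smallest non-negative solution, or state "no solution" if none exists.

First find gcd(5013, 7184):
7184 = 1×5013 + 2171
5013 = 2×2171 + 671
2171 = 3×671 + 158
671 = 4×158 + 39
158 = 4×39 + 2
39 = 19×2 + 1
2 = 2×1 + 0
gcd = 1, so a unique solution mod 7184 exists.
Back-substitute for the Bézout coefficients:
1 = 39 − 19·2
1 = −19·158 + 77·39
1 = 77·671 − 327·158
1 = −327·2171 + 1058·671
1 = 1058·5013 − 2443·2171
1 = −2443·7184 + 3501·5013
So 5013·(3501) ≡ 1 (mod 7184), giving 5013⁻¹ ≡ 3501.
x ≡ 5013⁻¹·7064 ≡ 3501·7064 ≡ 3736 (mod 7184).

3736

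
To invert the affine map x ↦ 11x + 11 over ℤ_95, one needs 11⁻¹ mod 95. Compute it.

26

Run Euclid on (95, 11):
95 = 8·11 + 7
11 = 1·7 + 4
7 = 1·4 + 3
4 = 1·3 + 1
3 = 3·1 + 0
Since gcd(11, 95) = 1, back-substitute to write 1 as a combination:
1 = 4 − 3
1 = −7 + 2·4
1 = 2·11 − 3·7
1 = −3·95 + 26·11
So 11·26 ≡ 1 (mod 95).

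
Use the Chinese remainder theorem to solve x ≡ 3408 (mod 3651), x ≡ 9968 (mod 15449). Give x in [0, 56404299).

15242682

Write x = 3408 + 3651·k. Then 3651·k ≡ 9968 − 3408 ≡ 6560 (mod 15449).
Need 3651⁻¹ mod 15449. Extended Euclid on (15449, 3651):
15449 = 4*3651 + 845
3651 = 4*845 + 271
845 = 3*271 + 32
271 = 8*32 + 15
32 = 2*15 + 2
15 = 7*2 + 1
2 = 2*1 + 0
Back-substitute:
1 = 15 − 7·2
1 = −7·32 + 15·15
1 = 15·271 − 127·32
1 = −127·845 + 396·271
1 = 396·3651 − 1711·845
1 = −1711·15449 + 7240·3651
3651⁻¹ ≡ 7240 (mod 15449), so k ≡ 7240·6560 ≡ 4174 (mod 15449).
x = 3408 + 3651·4174 = 15242682.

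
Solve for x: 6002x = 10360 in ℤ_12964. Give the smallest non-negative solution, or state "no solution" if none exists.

First find gcd(6002, 12964):
12964 = 2×6002 + 960
6002 = 6×960 + 242
960 = 3×242 + 234
242 = 1×234 + 8
234 = 29×8 + 2
8 = 4×2 + 0
gcd = 2 and 2 | 10360, so solutions exist. Divide through by 2: 3001x ≡ 5180 (mod 6482).
Now find 3001⁻¹ mod 6482:
6482 = 2*3001 + 480
3001 = 6*480 + 121
480 = 3*121 + 117
121 = 1*117 + 4
117 = 29*4 + 1
4 = 4*1 + 0
Back-substitute:
1 = 117 − 29·4
1 = −29·121 + 30·117
1 = 30·480 − 119·121
1 = −119·3001 + 744·480
1 = 744·6482 − 1607·3001
So 3001·(-1607) ≡ 1 (mod 6482), i.e. 3001⁻¹ ≡ 4875.
Then x ≡ 4875·5180 ≡ 5110 (mod 6482); the smallest non-negative solution is x = 5110.

5110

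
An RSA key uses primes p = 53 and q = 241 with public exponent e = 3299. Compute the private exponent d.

φ(n) = (p−1)(q−1) = 52·240 = 12480.
Need d with 3299·d ≡ 1 (mod 12480). Apply the extended Euclidean algorithm:
12480 = 3×3299 + 2583
3299 = 1×2583 + 716
2583 = 3×716 + 435
716 = 1×435 + 281
435 = 1×281 + 154
281 = 1×154 + 127
154 = 1×127 + 27
127 = 4×27 + 19
27 = 1×19 + 8
19 = 2×8 + 3
8 = 2×3 + 2
3 = 1×2 + 1
2 = 2×1 + 0
Back-substitute:
1 = 3 − 2
1 = −8 + 3·3
1 = 3·19 − 7·8
1 = −7·27 + 10·19
1 = 10·127 − 47·27
1 = −47·154 + 57·127
1 = 57·281 − 104·154
1 = −104·435 + 161·281
1 = 161·716 − 265·435
1 = −265·2583 + 956·716
1 = 956·3299 − 1221·2583
1 = −1221·12480 + 4619·3299
So 3299·4619 ≡ 1 (mod 12480), hence d = 4619.

4619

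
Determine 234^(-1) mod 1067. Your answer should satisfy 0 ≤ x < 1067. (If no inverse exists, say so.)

114

Extended Euclidean algorithm:
1067 = 4*234 + 131
234 = 1*131 + 103
131 = 1*103 + 28
103 = 3*28 + 19
28 = 1*19 + 9
19 = 2*9 + 1
9 = 9*1 + 0
The gcd is 1. Working backward:
1 = 19 − 2·9
1 = −2·28 + 3·19
1 = 3·103 − 11·28
1 = −11·131 + 14·103
1 = 14·234 − 25·131
1 = −25·1067 + 114·234
So 234·114 ≡ 1 (mod 1067).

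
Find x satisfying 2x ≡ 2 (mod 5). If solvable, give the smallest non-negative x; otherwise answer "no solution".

1

First find gcd(2, 5):
5 = 2·2 + 1
2 = 2·1 + 0
gcd = 1, so a unique solution mod 5 exists.
Back-substitute for the Bézout coefficients:
1 = 5 − 2·2
So 2·(-2) ≡ 1 (mod 5), giving 2⁻¹ ≡ 3.
x ≡ 2⁻¹·2 ≡ 3·2 ≡ 1 (mod 5).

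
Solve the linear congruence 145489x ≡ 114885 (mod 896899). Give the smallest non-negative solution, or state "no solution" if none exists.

670821

First find gcd(145489, 896899):
896899 = 6·145489 + 23965
145489 = 6·23965 + 1699
23965 = 14·1699 + 179
1699 = 9·179 + 88
179 = 2·88 + 3
88 = 29·3 + 1
3 = 3·1 + 0
gcd = 1, so a unique solution mod 896899 exists.
Back-substitute for the Bézout coefficients:
1 = 88 − 29·3
1 = −29·179 + 59·88
1 = 59·1699 − 560·179
1 = −560·23965 + 7899·1699
1 = 7899·145489 − 47954·23965
1 = −47954·896899 + 295623·145489
So 145489·(295623) ≡ 1 (mod 896899), giving 145489⁻¹ ≡ 295623.
x ≡ 145489⁻¹·114885 ≡ 295623·114885 ≡ 670821 (mod 896899).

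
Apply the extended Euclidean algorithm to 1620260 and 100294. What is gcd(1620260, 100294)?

Apply Euclid's algorithm to 1620260 and 100294:
1620260 = 16·100294 + 15556
100294 = 6·15556 + 6958
15556 = 2·6958 + 1640
6958 = 4·1640 + 398
1640 = 4·398 + 48
398 = 8·48 + 14
48 = 3·14 + 6
14 = 2·6 + 2
6 = 3·2 + 0
gcd(1620260, 100294) = 2.
Working backward:
2 = 14 − 2·6
2 = −2·48 + 7·14
2 = 7·398 − 58·48
2 = −58·1640 + 239·398
2 = 239·6958 − 1014·1640
2 = −1014·15556 + 2267·6958
2 = 2267·100294 − 14616·15556
2 = −14616·1620260 + 236123·100294
So 2 = (-14616)·1620260 + (236123)·100294.

2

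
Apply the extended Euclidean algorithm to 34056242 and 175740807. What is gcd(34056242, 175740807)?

11

Euclidean algorithm:
175740807 = 5×34056242 + 5459597
34056242 = 6×5459597 + 1298660
5459597 = 4×1298660 + 264957
1298660 = 4×264957 + 238832
264957 = 1×238832 + 26125
238832 = 9×26125 + 3707
26125 = 7×3707 + 176
3707 = 21×176 + 11
176 = 16×11 + 0
gcd(34056242, 175740807) = 11.
Working backward:
11 = 3707 − 21·176
11 = −21·26125 + 148·3707
11 = 148·238832 − 1353·26125
11 = −1353·264957 + 1501·238832
11 = 1501·1298660 − 7357·264957
11 = −7357·5459597 + 30929·1298660
11 = 30929·34056242 − 192931·5459597
11 = −192931·175740807 + 995584·34056242
So 11 = (-192931)·175740807 + (995584)·34056242.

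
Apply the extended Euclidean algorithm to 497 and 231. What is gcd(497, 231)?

Repeated division:
497 = 2*231 + 35
231 = 6*35 + 21
35 = 1*21 + 14
21 = 1*14 + 7
14 = 2*7 + 0
gcd(497, 231) = 7.
Back-substituting:
7 = 21 − 14
7 = −35 + 2·21
7 = 2·231 − 13·35
7 = −13·497 + 28·231
So 7 = (-13)·497 + (28)·231.

7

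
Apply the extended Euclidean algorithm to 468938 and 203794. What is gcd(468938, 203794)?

2

Euclidean algorithm:
468938 = 2·203794 + 61350
203794 = 3·61350 + 19744
61350 = 3·19744 + 2118
19744 = 9·2118 + 682
2118 = 3·682 + 72
682 = 9·72 + 34
72 = 2·34 + 4
34 = 8·4 + 2
4 = 2·2 + 0
gcd(468938, 203794) = 2.
Back-substituting:
2 = 34 − 8·4
2 = −8·72 + 17·34
2 = 17·682 − 161·72
2 = −161·2118 + 500·682
2 = 500·19744 − 4661·2118
2 = −4661·61350 + 14483·19744
2 = 14483·203794 − 48110·61350
2 = −48110·468938 + 110703·203794
So 2 = (-48110)·468938 + (110703)·203794.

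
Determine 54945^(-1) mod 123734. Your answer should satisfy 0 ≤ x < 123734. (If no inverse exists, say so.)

Run Euclid on (123734, 54945):
123734 = 2×54945 + 13844
54945 = 3×13844 + 13413
13844 = 1×13413 + 431
13413 = 31×431 + 52
431 = 8×52 + 15
52 = 3×15 + 7
15 = 2×7 + 1
7 = 7×1 + 0
Since gcd(54945, 123734) = 1, back-substitute to write 1 as a combination:
1 = 15 − 2·7
1 = −2·52 + 7·15
1 = 7·431 − 58·52
1 = −58·13413 + 1805·431
1 = 1805·13844 − 1863·13413
1 = −1863·54945 + 7394·13844
1 = 7394·123734 − 16651·54945
So 54945·(-16651) ≡ 1 (mod 123734), and -16651 ≡ 107083 (mod 123734).

107083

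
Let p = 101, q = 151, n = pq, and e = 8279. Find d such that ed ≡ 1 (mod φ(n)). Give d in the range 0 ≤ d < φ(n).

φ(n) = (p−1)(q−1) = 100·150 = 15000.
Need d with 8279·d ≡ 1 (mod 15000). Apply the extended Euclidean algorithm:
15000 = 1×8279 + 6721
8279 = 1×6721 + 1558
6721 = 4×1558 + 489
1558 = 3×489 + 91
489 = 5×91 + 34
91 = 2×34 + 23
34 = 1×23 + 11
23 = 2×11 + 1
11 = 11×1 + 0
Back-substitute:
1 = 23 − 2·11
1 = −2·34 + 3·23
1 = 3·91 − 8·34
1 = −8·489 + 43·91
1 = 43·1558 − 137·489
1 = −137·6721 + 591·1558
1 = 591·8279 − 728·6721
1 = −728·15000 + 1319·8279
So 8279·1319 ≡ 1 (mod 15000), hence d = 1319.

1319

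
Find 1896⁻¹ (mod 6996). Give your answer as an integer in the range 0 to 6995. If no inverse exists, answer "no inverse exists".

Euclidean algorithm on 6996, 1896:
6996 = 3×1896 + 1308
1896 = 1×1308 + 588
1308 = 2×588 + 132
588 = 4×132 + 60
132 = 2×60 + 12
60 = 5×12 + 0
gcd(1896, 6996) = 12 ≠ 1, so 1896 has no multiplicative inverse modulo 6996.

no inverse exists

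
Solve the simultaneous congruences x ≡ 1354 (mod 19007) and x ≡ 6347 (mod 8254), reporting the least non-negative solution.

86046043

Write x = 1354 + 19007·k. Then 19007·k ≡ 6347 − 1354 ≡ 4993 (mod 8254).
Need 19007⁻¹ mod 8254. Extended Euclid on (8254, 2499):
8254 = 3*2499 + 757
2499 = 3*757 + 228
757 = 3*228 + 73
228 = 3*73 + 9
73 = 8*9 + 1
9 = 9*1 + 0
Back-substitute:
1 = 73 − 8·9
1 = −8·228 + 25·73
1 = 25·757 − 83·228
1 = −83·2499 + 274·757
1 = 274·8254 − 905·2499
19007⁻¹ ≡ 7349 (mod 8254), so k ≡ 7349·4993 ≡ 4527 (mod 8254).
x = 1354 + 19007·4527 = 86046043.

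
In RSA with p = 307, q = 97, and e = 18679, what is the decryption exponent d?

5767

φ(n) = (p−1)(q−1) = 306·96 = 29376.
Need d with 18679·d ≡ 1 (mod 29376). Apply the extended Euclidean algorithm:
29376 = 1·18679 + 10697
18679 = 1·10697 + 7982
10697 = 1·7982 + 2715
7982 = 2·2715 + 2552
2715 = 1·2552 + 163
2552 = 15·163 + 107
163 = 1·107 + 56
107 = 1·56 + 51
56 = 1·51 + 5
51 = 10·5 + 1
5 = 5·1 + 0
Back-substitute:
1 = 51 − 10·5
1 = −10·56 + 11·51
1 = 11·107 − 21·56
1 = −21·163 + 32·107
1 = 32·2552 − 501·163
1 = −501·2715 + 533·2552
1 = 533·7982 − 1567·2715
1 = −1567·10697 + 2100·7982
1 = 2100·18679 − 3667·10697
1 = −3667·29376 + 5767·18679
So 18679·5767 ≡ 1 (mod 29376), hence d = 5767.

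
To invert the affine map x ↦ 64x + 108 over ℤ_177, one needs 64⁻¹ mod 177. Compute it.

Extended Euclidean algorithm:
177 = 2×64 + 49
64 = 1×49 + 15
49 = 3×15 + 4
15 = 3×4 + 3
4 = 1×3 + 1
3 = 3×1 + 0
Since gcd(64, 177) = 1, back-substitute to write 1 as a combination:
1 = 4 − 3
1 = −15 + 4·4
1 = 4·49 − 13·15
1 = −13·64 + 17·49
1 = 17·177 − 47·64
So 64·(-47) ≡ 1 (mod 177), and -47 ≡ 130 (mod 177).

130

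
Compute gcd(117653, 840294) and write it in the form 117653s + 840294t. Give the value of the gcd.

1

Apply Euclid's algorithm to 840294 and 117653:
840294 = 7×117653 + 16723
117653 = 7×16723 + 592
16723 = 28×592 + 147
592 = 4×147 + 4
147 = 36×4 + 3
4 = 1×3 + 1
3 = 3×1 + 0
gcd(117653, 840294) = 1.
Back-substituting:
1 = 4 − 3
1 = −147 + 37·4
1 = 37·592 − 149·147
1 = −149·16723 + 4209·592
1 = 4209·117653 − 29612·16723
1 = −29612·840294 + 211493·117653
So 1 = (-29612)·840294 + (211493)·117653.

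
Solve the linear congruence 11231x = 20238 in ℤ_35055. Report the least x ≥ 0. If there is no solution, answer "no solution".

16788

First find gcd(11231, 35055):
35055 = 3·11231 + 1362
11231 = 8·1362 + 335
1362 = 4·335 + 22
335 = 15·22 + 5
22 = 4·5 + 2
5 = 2·2 + 1
2 = 2·1 + 0
gcd = 1, so a unique solution mod 35055 exists.
Back-substitute for the Bézout coefficients:
1 = 5 − 2·2
1 = −2·22 + 9·5
1 = 9·335 − 137·22
1 = −137·1362 + 557·335
1 = 557·11231 − 4593·1362
1 = −4593·35055 + 14336·11231
So 11231·(14336) ≡ 1 (mod 35055), giving 11231⁻¹ ≡ 14336.
x ≡ 11231⁻¹·20238 ≡ 14336·20238 ≡ 16788 (mod 35055).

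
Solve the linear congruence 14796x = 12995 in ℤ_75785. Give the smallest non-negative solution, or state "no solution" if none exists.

27255

First find gcd(14796, 75785):
75785 = 5×14796 + 1805
14796 = 8×1805 + 356
1805 = 5×356 + 25
356 = 14×25 + 6
25 = 4×6 + 1
6 = 6×1 + 0
gcd = 1, so a unique solution mod 75785 exists.
Back-substitute for the Bézout coefficients:
1 = 25 − 4·6
1 = −4·356 + 57·25
1 = 57·1805 − 289·356
1 = −289·14796 + 2369·1805
1 = 2369·75785 − 12134·14796
So 14796·(-12134) ≡ 1 (mod 75785), giving 14796⁻¹ ≡ 63651.
x ≡ 14796⁻¹·12995 ≡ 63651·12995 ≡ 27255 (mod 75785).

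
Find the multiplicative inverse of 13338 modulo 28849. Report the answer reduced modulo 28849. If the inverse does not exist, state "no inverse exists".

25291

gcd(28849, 13338) by repeated division:
28849 = 2×13338 + 2173
13338 = 6×2173 + 300
2173 = 7×300 + 73
300 = 4×73 + 8
73 = 9×8 + 1
8 = 8×1 + 0
gcd = 1, so the inverse exists. Back-substitute:
1 = 73 − 9·8
1 = −9·300 + 37·73
1 = 37·2173 − 268·300
1 = −268·13338 + 1645·2173
1 = 1645·28849 − 3558·13338
Thus 13338·(-3558) ≡ 1 (mod 28849); reducing, -3558 mod 28849 = 25291.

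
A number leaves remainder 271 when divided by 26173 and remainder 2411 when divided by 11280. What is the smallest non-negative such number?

Write x = 271 + 26173·k. Then 26173·k ≡ 2411 − 271 ≡ 2140 (mod 11280).
Need 26173⁻¹ mod 11280. Extended Euclid on (11280, 3613):
11280 = 3*3613 + 441
3613 = 8*441 + 85
441 = 5*85 + 16
85 = 5*16 + 5
16 = 3*5 + 1
5 = 5*1 + 0
Back-substitute:
1 = 16 − 3·5
1 = −3·85 + 16·16
1 = 16·441 − 83·85
1 = −83·3613 + 680·441
1 = 680·11280 − 2123·3613
26173⁻¹ ≡ 9157 (mod 11280), so k ≡ 9157·2140 ≡ 2620 (mod 11280).
x = 271 + 26173·2620 = 68573531.

68573531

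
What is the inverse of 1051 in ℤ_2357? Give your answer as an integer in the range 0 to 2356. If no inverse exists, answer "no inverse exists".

Extended Euclidean algorithm:
2357 = 2·1051 + 255
1051 = 4·255 + 31
255 = 8·31 + 7
31 = 4·7 + 3
7 = 2·3 + 1
3 = 3·1 + 0
Since gcd(1051, 2357) = 1, back-substitute to write 1 as a combination:
1 = 7 − 2·3
1 = −2·31 + 9·7
1 = 9·255 − 74·31
1 = −74·1051 + 305·255
1 = 305·2357 − 684·1051
So 1051·(-684) ≡ 1 (mod 2357), and -684 ≡ 1673 (mod 2357).

1673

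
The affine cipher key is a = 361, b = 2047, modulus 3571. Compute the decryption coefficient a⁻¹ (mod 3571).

3205

Extended Euclidean algorithm:
3571 = 9·361 + 322
361 = 1·322 + 39
322 = 8·39 + 10
39 = 3·10 + 9
10 = 1·9 + 1
9 = 9·1 + 0
gcd = 1, so the inverse exists. Back-substitute:
1 = 10 − 9
1 = −39 + 4·10
1 = 4·322 − 33·39
1 = −33·361 + 37·322
1 = 37·3571 − 366·361
Thus 361·(-366) ≡ 1 (mod 3571); reducing, -366 mod 3571 = 3205.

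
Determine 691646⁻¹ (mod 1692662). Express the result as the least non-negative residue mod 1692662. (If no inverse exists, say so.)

Compute gcd(691646, 1692662):
1692662 = 2·691646 + 309370
691646 = 2·309370 + 72906
309370 = 4·72906 + 17746
72906 = 4·17746 + 1922
17746 = 9·1922 + 448
1922 = 4·448 + 130
448 = 3·130 + 58
130 = 2·58 + 14
58 = 4·14 + 2
14 = 7·2 + 0
gcd(691646, 1692662) = 2 ≠ 1, so 691646 has no multiplicative inverse modulo 1692662.

no inverse exists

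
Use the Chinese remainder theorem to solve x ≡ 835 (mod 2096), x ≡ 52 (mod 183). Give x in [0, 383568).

13411

Write x = 835 + 2096·k. Then 2096·k ≡ 52 − 835 ≡ 132 (mod 183).
Need 2096⁻¹ mod 183. Extended Euclid on (183, 83):
183 = 2*83 + 17
83 = 4*17 + 15
17 = 1*15 + 2
15 = 7*2 + 1
2 = 2*1 + 0
Back-substitute:
1 = 15 − 7·2
1 = −7·17 + 8·15
1 = 8·83 − 39·17
1 = −39·183 + 86·83
2096⁻¹ ≡ 86 (mod 183), so k ≡ 86·132 ≡ 6 (mod 183).
x = 835 + 2096·6 = 13411.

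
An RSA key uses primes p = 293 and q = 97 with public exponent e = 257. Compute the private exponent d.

φ(n) = (p−1)(q−1) = 292·96 = 28032.
Need d with 257·d ≡ 1 (mod 28032). Apply the extended Euclidean algorithm:
28032 = 109·257 + 19
257 = 13·19 + 10
19 = 1·10 + 9
10 = 1·9 + 1
9 = 9·1 + 0
Back-substitute:
1 = 10 − 9
1 = −19 + 2·10
1 = 2·257 − 27·19
1 = −27·28032 + 2945·257
So 257·2945 ≡ 1 (mod 28032), hence d = 2945.

2945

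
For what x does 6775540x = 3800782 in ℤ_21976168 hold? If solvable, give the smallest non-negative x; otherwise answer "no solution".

no solution

gcd(6775540, 21976168):
21976168 = 3×6775540 + 1649548
6775540 = 4×1649548 + 177348
1649548 = 9×177348 + 53416
177348 = 3×53416 + 17100
53416 = 3×17100 + 2116
17100 = 8×2116 + 172
2116 = 12×172 + 52
172 = 3×52 + 16
52 = 3×16 + 4
16 = 4×4 + 0
gcd = 4, but 4 ∤ 3800782, so the congruence has no solution.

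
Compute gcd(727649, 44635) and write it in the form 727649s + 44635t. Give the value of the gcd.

1

Repeated division:
727649 = 16·44635 + 13489
44635 = 3·13489 + 4168
13489 = 3·4168 + 985
4168 = 4·985 + 228
985 = 4·228 + 73
228 = 3·73 + 9
73 = 8·9 + 1
9 = 9·1 + 0
gcd(727649, 44635) = 1.
Back-substituting:
1 = 73 − 8·9
1 = −8·228 + 25·73
1 = 25·985 − 108·228
1 = −108·4168 + 457·985
1 = 457·13489 − 1479·4168
1 = −1479·44635 + 4894·13489
1 = 4894·727649 − 79783·44635
So 1 = (4894)·727649 + (-79783)·44635.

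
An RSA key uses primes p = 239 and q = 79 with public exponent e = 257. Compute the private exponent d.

φ(n) = (p−1)(q−1) = 238·78 = 18564.
Need d with 257·d ≡ 1 (mod 18564). Apply the extended Euclidean algorithm:
18564 = 72×257 + 60
257 = 4×60 + 17
60 = 3×17 + 9
17 = 1×9 + 8
9 = 1×8 + 1
8 = 8×1 + 0
Back-substitute:
1 = 9 − 8
1 = −17 + 2·9
1 = 2·60 − 7·17
1 = −7·257 + 30·60
1 = 30·18564 − 2167·257
So 257·(-2167) ≡ 1 (mod 18564), hence d ≡ -2167 ≡ 16397 (mod 18564).

16397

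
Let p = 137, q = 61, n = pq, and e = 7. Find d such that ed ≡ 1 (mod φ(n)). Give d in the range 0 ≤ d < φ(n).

φ(n) = (p−1)(q−1) = 136·60 = 8160.
Need d with 7·d ≡ 1 (mod 8160). Apply the extended Euclidean algorithm:
8160 = 1165·7 + 5
7 = 1·5 + 2
5 = 2·2 + 1
2 = 2·1 + 0
Back-substitute:
1 = 5 − 2·2
1 = −2·7 + 3·5
1 = 3·8160 − 3497·7
So 7·(-3497) ≡ 1 (mod 8160), hence d ≡ -3497 ≡ 4663 (mod 8160).

4663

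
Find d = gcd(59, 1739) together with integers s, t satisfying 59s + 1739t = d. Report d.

Euclidean algorithm:
1739 = 29·59 + 28
59 = 2·28 + 3
28 = 9·3 + 1
3 = 3·1 + 0
gcd(59, 1739) = 1.
Working backward:
1 = 28 − 9·3
1 = −9·59 + 19·28
1 = 19·1739 − 560·59
So 1 = (19)·1739 + (-560)·59.

1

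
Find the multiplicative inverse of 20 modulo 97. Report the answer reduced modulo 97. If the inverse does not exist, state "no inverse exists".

Apply the Euclidean algorithm to 97 and 20:
97 = 4*20 + 17
20 = 1*17 + 3
17 = 5*3 + 2
3 = 1*2 + 1
2 = 2*1 + 0
Since gcd(20, 97) = 1, back-substitute to write 1 as a combination:
1 = 3 − 2
1 = −17 + 6·3
1 = 6·20 − 7·17
1 = −7·97 + 34·20
So 20·34 ≡ 1 (mod 97).

34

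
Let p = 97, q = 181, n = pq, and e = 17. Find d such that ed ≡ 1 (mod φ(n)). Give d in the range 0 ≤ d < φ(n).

φ(n) = (p−1)(q−1) = 96·180 = 17280.
Need d with 17·d ≡ 1 (mod 17280). Apply the extended Euclidean algorithm:
17280 = 1016·17 + 8
17 = 2·8 + 1
8 = 8·1 + 0
Back-substitute:
1 = 17 − 2·8
1 = −2·17280 + 2033·17
So 17·2033 ≡ 1 (mod 17280), hence d = 2033.

2033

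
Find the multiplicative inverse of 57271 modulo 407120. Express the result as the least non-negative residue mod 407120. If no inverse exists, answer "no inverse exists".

134311

gcd(407120, 57271) by repeated division:
407120 = 7×57271 + 6223
57271 = 9×6223 + 1264
6223 = 4×1264 + 1167
1264 = 1×1167 + 97
1167 = 12×97 + 3
97 = 32×3 + 1
3 = 3×1 + 0
The gcd is 1. Working backward:
1 = 97 − 32·3
1 = −32·1167 + 385·97
1 = 385·1264 − 417·1167
1 = −417·6223 + 2053·1264
1 = 2053·57271 − 18894·6223
1 = −18894·407120 + 134311·57271
So 57271·134311 ≡ 1 (mod 407120).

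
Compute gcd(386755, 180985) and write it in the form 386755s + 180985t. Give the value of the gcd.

Apply Euclid's algorithm to 386755 and 180985:
386755 = 2*180985 + 24785
180985 = 7*24785 + 7490
24785 = 3*7490 + 2315
7490 = 3*2315 + 545
2315 = 4*545 + 135
545 = 4*135 + 5
135 = 27*5 + 0
gcd(386755, 180985) = 5.
Working backward:
5 = 545 − 4·135
5 = −4·2315 + 17·545
5 = 17·7490 − 55·2315
5 = −55·24785 + 182·7490
5 = 182·180985 − 1329·24785
5 = −1329·386755 + 2840·180985
So 5 = (-1329)·386755 + (2840)·180985.

5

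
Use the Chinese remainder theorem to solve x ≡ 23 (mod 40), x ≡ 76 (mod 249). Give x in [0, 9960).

Write x = 23 + 40·k. Then 40·k ≡ 76 − 23 ≡ 53 (mod 249).
Need 40⁻¹ mod 249. Extended Euclid on (249, 40):
249 = 6*40 + 9
40 = 4*9 + 4
9 = 2*4 + 1
4 = 4*1 + 0
Back-substitute:
1 = 9 − 2·4
1 = −2·40 + 9·9
1 = 9·249 − 56·40
40⁻¹ ≡ 193 (mod 249), so k ≡ 193·53 ≡ 20 (mod 249).
x = 23 + 40·20 = 823.

823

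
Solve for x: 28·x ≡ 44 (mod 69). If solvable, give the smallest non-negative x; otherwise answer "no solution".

First find gcd(28, 69):
69 = 2*28 + 13
28 = 2*13 + 2
13 = 6*2 + 1
2 = 2*1 + 0
gcd = 1, so a unique solution mod 69 exists.
Back-substitute for the Bézout coefficients:
1 = 13 − 6·2
1 = −6·28 + 13·13
1 = 13·69 − 32·28
So 28·(-32) ≡ 1 (mod 69), giving 28⁻¹ ≡ 37.
x ≡ 28⁻¹·44 ≡ 37·44 ≡ 41 (mod 69).

41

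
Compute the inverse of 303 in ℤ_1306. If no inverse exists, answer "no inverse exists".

125

Apply the Euclidean algorithm to 1306 and 303:
1306 = 4*303 + 94
303 = 3*94 + 21
94 = 4*21 + 10
21 = 2*10 + 1
10 = 10*1 + 0
The gcd is 1. Working backward:
1 = 21 − 2·10
1 = −2·94 + 9·21
1 = 9·303 − 29·94
1 = −29·1306 + 125·303
So 303·125 ≡ 1 (mod 1306).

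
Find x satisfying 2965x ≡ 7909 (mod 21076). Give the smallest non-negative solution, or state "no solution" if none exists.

First find gcd(2965, 21076):
21076 = 7*2965 + 321
2965 = 9*321 + 76
321 = 4*76 + 17
76 = 4*17 + 8
17 = 2*8 + 1
8 = 8*1 + 0
gcd = 1, so a unique solution mod 21076 exists.
Back-substitute for the Bézout coefficients:
1 = 17 − 2·8
1 = −2·76 + 9·17
1 = 9·321 − 38·76
1 = −38·2965 + 351·321
1 = 351·21076 − 2495·2965
So 2965·(-2495) ≡ 1 (mod 21076), giving 2965⁻¹ ≡ 18581.
x ≡ 2965⁻¹·7909 ≡ 18581·7909 ≡ 15257 (mod 21076).

15257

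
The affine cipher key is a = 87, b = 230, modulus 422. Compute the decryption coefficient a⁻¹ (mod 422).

325

Apply the Euclidean algorithm to 422 and 87:
422 = 4×87 + 74
87 = 1×74 + 13
74 = 5×13 + 9
13 = 1×9 + 4
9 = 2×4 + 1
4 = 4×1 + 0
The gcd is 1. Working backward:
1 = 9 − 2·4
1 = −2·13 + 3·9
1 = 3·74 − 17·13
1 = −17·87 + 20·74
1 = 20·422 − 97·87
So 87·(-97) ≡ 1 (mod 422), and -97 ≡ 325 (mod 422).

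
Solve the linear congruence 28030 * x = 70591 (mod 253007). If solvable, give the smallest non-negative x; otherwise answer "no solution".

7377

First find gcd(28030, 253007):
253007 = 9·28030 + 737
28030 = 38·737 + 24
737 = 30·24 + 17
24 = 1·17 + 7
17 = 2·7 + 3
7 = 2·3 + 1
3 = 3·1 + 0
gcd = 1, so a unique solution mod 253007 exists.
Back-substitute for the Bézout coefficients:
1 = 7 − 2·3
1 = −2·17 + 5·7
1 = 5·24 − 7·17
1 = −7·737 + 215·24
1 = 215·28030 − 8177·737
1 = −8177·253007 + 73808·28030
So 28030·(73808) ≡ 1 (mod 253007), giving 28030⁻¹ ≡ 73808.
x ≡ 28030⁻¹·70591 ≡ 73808·70591 ≡ 7377 (mod 253007).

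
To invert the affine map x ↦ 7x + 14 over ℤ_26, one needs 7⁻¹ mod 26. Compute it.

15

Apply the Euclidean algorithm to 26 and 7:
26 = 3*7 + 5
7 = 1*5 + 2
5 = 2*2 + 1
2 = 2*1 + 0
Since gcd(7, 26) = 1, back-substitute to write 1 as a combination:
1 = 5 − 2·2
1 = −2·7 + 3·5
1 = 3·26 − 11·7
So 7·(-11) ≡ 1 (mod 26), and -11 ≡ 15 (mod 26).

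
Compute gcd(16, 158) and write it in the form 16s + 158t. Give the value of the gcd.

2

Repeated division:
158 = 9*16 + 14
16 = 1*14 + 2
14 = 7*2 + 0
gcd(16, 158) = 2.
Express as a combination:
2 = 16 − 14
2 = −158 + 10·16
So 2 = (-1)·158 + (10)·16.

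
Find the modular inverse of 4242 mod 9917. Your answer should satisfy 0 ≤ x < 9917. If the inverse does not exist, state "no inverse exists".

Run Euclid on (9917, 4242):
9917 = 2×4242 + 1433
4242 = 2×1433 + 1376
1433 = 1×1376 + 57
1376 = 24×57 + 8
57 = 7×8 + 1
8 = 8×1 + 0
Since gcd(4242, 9917) = 1, back-substitute to write 1 as a combination:
1 = 57 − 7·8
1 = −7·1376 + 169·57
1 = 169·1433 − 176·1376
1 = −176·4242 + 521·1433
1 = 521·9917 − 1218·4242
Hence 4242⁻¹ ≡ -1218 ≡ 8699 (mod 9917).

8699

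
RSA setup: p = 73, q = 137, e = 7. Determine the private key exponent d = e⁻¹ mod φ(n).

1399

φ(n) = (p−1)(q−1) = 72·136 = 9792.
Need d with 7·d ≡ 1 (mod 9792). Apply the extended Euclidean algorithm:
9792 = 1398·7 + 6
7 = 1·6 + 1
6 = 6·1 + 0
Back-substitute:
1 = 7 − 6
1 = −9792 + 1399·7
So 7·1399 ≡ 1 (mod 9792), hence d = 1399.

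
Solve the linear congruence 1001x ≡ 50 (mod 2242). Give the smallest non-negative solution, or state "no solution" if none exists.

1214

First find gcd(1001, 2242):
2242 = 2·1001 + 240
1001 = 4·240 + 41
240 = 5·41 + 35
41 = 1·35 + 6
35 = 5·6 + 5
6 = 1·5 + 1
5 = 5·1 + 0
gcd = 1, so a unique solution mod 2242 exists.
Back-substitute for the Bézout coefficients:
1 = 6 − 5
1 = −35 + 6·6
1 = 6·41 − 7·35
1 = −7·240 + 41·41
1 = 41·1001 − 171·240
1 = −171·2242 + 383·1001
So 1001·(383) ≡ 1 (mod 2242), giving 1001⁻¹ ≡ 383.
x ≡ 1001⁻¹·50 ≡ 383·50 ≡ 1214 (mod 2242).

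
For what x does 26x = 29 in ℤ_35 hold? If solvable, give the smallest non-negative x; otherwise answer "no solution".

24

First find gcd(26, 35):
35 = 1*26 + 9
26 = 2*9 + 8
9 = 1*8 + 1
8 = 8*1 + 0
gcd = 1, so a unique solution mod 35 exists.
Back-substitute for the Bézout coefficients:
1 = 9 − 8
1 = −26 + 3·9
1 = 3·35 − 4·26
So 26·(-4) ≡ 1 (mod 35), giving 26⁻¹ ≡ 31.
x ≡ 26⁻¹·29 ≡ 31·29 ≡ 24 (mod 35).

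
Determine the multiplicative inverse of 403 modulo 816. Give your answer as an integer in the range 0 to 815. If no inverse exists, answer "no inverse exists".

571

Run Euclid on (816, 403):
816 = 2*403 + 10
403 = 40*10 + 3
10 = 3*3 + 1
3 = 3*1 + 0
Since gcd(403, 816) = 1, back-substitute to write 1 as a combination:
1 = 10 − 3·3
1 = −3·403 + 121·10
1 = 121·816 − 245·403
Hence 403⁻¹ ≡ -245 ≡ 571 (mod 816).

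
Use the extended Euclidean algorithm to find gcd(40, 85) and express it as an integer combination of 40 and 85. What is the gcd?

Repeated division:
85 = 2*40 + 5
40 = 8*5 + 0
gcd(40, 85) = 5.
Back-substituting:
5 = 85 − 2·40
So 5 = (1)·85 + (-2)·40.

5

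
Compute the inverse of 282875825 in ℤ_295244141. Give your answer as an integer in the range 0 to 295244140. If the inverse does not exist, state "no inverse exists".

Apply the Euclidean algorithm to 295244141 and 282875825:
295244141 = 1×282875825 + 12368316
282875825 = 22×12368316 + 10772873
12368316 = 1×10772873 + 1595443
10772873 = 6×1595443 + 1200215
1595443 = 1×1200215 + 395228
1200215 = 3×395228 + 14531
395228 = 27×14531 + 2891
14531 = 5×2891 + 76
2891 = 38×76 + 3
76 = 25×3 + 1
3 = 3×1 + 0
The gcd is 1. Working backward:
1 = 76 − 25·3
1 = −25·2891 + 951·76
1 = 951·14531 − 4780·2891
1 = −4780·395228 + 130011·14531
1 = 130011·1200215 − 394813·395228
1 = −394813·1595443 + 524824·1200215
1 = 524824·10772873 − 3543757·1595443
1 = −3543757·12368316 + 4068581·10772873
1 = 4068581·282875825 − 93052539·12368316
1 = −93052539·295244141 + 97121120·282875825
So 282875825·97121120 ≡ 1 (mod 295244141).

97121120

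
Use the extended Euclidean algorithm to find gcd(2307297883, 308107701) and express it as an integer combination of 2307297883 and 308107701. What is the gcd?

Apply Euclid's algorithm to 2307297883 and 308107701:
2307297883 = 7*308107701 + 150543976
308107701 = 2*150543976 + 7019749
150543976 = 21*7019749 + 3129247
7019749 = 2*3129247 + 761255
3129247 = 4*761255 + 84227
761255 = 9*84227 + 3212
84227 = 26*3212 + 715
3212 = 4*715 + 352
715 = 2*352 + 11
352 = 32*11 + 0
gcd(2307297883, 308107701) = 11.
Back-substituting:
11 = 715 − 2·352
11 = −2·3212 + 9·715
11 = 9·84227 − 236·3212
11 = −236·761255 + 2133·84227
11 = 2133·3129247 − 8768·761255
11 = −8768·7019749 + 19669·3129247
11 = 19669·150543976 − 421817·7019749
11 = −421817·308107701 + 863303·150543976
11 = 863303·2307297883 − 6464938·308107701
So 11 = (863303)·2307297883 + (-6464938)·308107701.

11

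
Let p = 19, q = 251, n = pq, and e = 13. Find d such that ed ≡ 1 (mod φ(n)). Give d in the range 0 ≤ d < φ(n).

φ(n) = (p−1)(q−1) = 18·250 = 4500.
Need d with 13·d ≡ 1 (mod 4500). Apply the extended Euclidean algorithm:
4500 = 346×13 + 2
13 = 6×2 + 1
2 = 2×1 + 0
Back-substitute:
1 = 13 − 6·2
1 = −6·4500 + 2077·13
So 13·2077 ≡ 1 (mod 4500), hence d = 2077.

2077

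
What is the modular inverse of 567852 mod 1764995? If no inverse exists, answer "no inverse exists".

Run Euclid on (1764995, 567852):
1764995 = 3·567852 + 61439
567852 = 9·61439 + 14901
61439 = 4·14901 + 1835
14901 = 8·1835 + 221
1835 = 8·221 + 67
221 = 3·67 + 20
67 = 3·20 + 7
20 = 2·7 + 6
7 = 1·6 + 1
6 = 6·1 + 0
The gcd is 1. Working backward:
1 = 7 − 6
1 = −20 + 3·7
1 = 3·67 − 10·20
1 = −10·221 + 33·67
1 = 33·1835 − 274·221
1 = −274·14901 + 2225·1835
1 = 2225·61439 − 9174·14901
1 = −9174·567852 + 84791·61439
1 = 84791·1764995 − 263547·567852
Hence 567852⁻¹ ≡ -263547 ≡ 1501448 (mod 1764995).

1501448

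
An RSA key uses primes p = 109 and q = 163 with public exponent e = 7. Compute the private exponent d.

4999

φ(n) = (p−1)(q−1) = 108·162 = 17496.
Need d with 7·d ≡ 1 (mod 17496). Apply the extended Euclidean algorithm:
17496 = 2499×7 + 3
7 = 2×3 + 1
3 = 3×1 + 0
Back-substitute:
1 = 7 − 2·3
1 = −2·17496 + 4999·7
So 7·4999 ≡ 1 (mod 17496), hence d = 4999.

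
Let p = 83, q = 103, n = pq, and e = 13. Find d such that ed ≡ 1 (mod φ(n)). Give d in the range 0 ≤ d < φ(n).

φ(n) = (p−1)(q−1) = 82·102 = 8364.
Need d with 13·d ≡ 1 (mod 8364). Apply the extended Euclidean algorithm:
8364 = 643·13 + 5
13 = 2·5 + 3
5 = 1·3 + 2
3 = 1·2 + 1
2 = 2·1 + 0
Back-substitute:
1 = 3 − 2
1 = −5 + 2·3
1 = 2·13 − 5·5
1 = −5·8364 + 3217·13
So 13·3217 ≡ 1 (mod 8364), hence d = 3217.

3217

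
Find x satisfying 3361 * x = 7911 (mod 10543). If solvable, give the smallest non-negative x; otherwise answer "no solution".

First find gcd(3361, 10543):
10543 = 3*3361 + 460
3361 = 7*460 + 141
460 = 3*141 + 37
141 = 3*37 + 30
37 = 1*30 + 7
30 = 4*7 + 2
7 = 3*2 + 1
2 = 2*1 + 0
gcd = 1, so a unique solution mod 10543 exists.
Back-substitute for the Bézout coefficients:
1 = 7 − 3·2
1 = −3·30 + 13·7
1 = 13·37 − 16·30
1 = −16·141 + 61·37
1 = 61·460 − 199·141
1 = −199·3361 + 1454·460
1 = 1454·10543 − 4561·3361
So 3361·(-4561) ≡ 1 (mod 10543), giving 3361⁻¹ ≡ 5982.
x ≡ 3361⁻¹·7911 ≡ 5982·7911 ≡ 6618 (mod 10543).

6618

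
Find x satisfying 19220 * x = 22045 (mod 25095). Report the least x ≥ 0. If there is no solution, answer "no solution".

First find gcd(19220, 25095):
25095 = 1×19220 + 5875
19220 = 3×5875 + 1595
5875 = 3×1595 + 1090
1595 = 1×1090 + 505
1090 = 2×505 + 80
505 = 6×80 + 25
80 = 3×25 + 5
25 = 5×5 + 0
gcd = 5 and 5 | 22045, so solutions exist. Divide through by 5: 3844x ≡ 4409 (mod 5019).
Now find 3844⁻¹ mod 5019:
5019 = 1*3844 + 1175
3844 = 3*1175 + 319
1175 = 3*319 + 218
319 = 1*218 + 101
218 = 2*101 + 16
101 = 6*16 + 5
16 = 3*5 + 1
5 = 5*1 + 0
Back-substitute:
1 = 16 − 3·5
1 = −3·101 + 19·16
1 = 19·218 − 41·101
1 = −41·319 + 60·218
1 = 60·1175 − 221·319
1 = −221·3844 + 723·1175
1 = 723·5019 − 944·3844
So 3844·(-944) ≡ 1 (mod 5019), i.e. 3844⁻¹ ≡ 4075.
Then x ≡ 4075·4409 ≡ 3674 (mod 5019); the smallest non-negative solution is x = 3674.

3674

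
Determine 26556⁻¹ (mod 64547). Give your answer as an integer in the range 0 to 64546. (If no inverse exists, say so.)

gcd(64547, 26556) by repeated division:
64547 = 2·26556 + 11435
26556 = 2·11435 + 3686
11435 = 3·3686 + 377
3686 = 9·377 + 293
377 = 1·293 + 84
293 = 3·84 + 41
84 = 2·41 + 2
41 = 20·2 + 1
2 = 2·1 + 0
The gcd is 1. Working backward:
1 = 41 − 20·2
1 = −20·84 + 41·41
1 = 41·293 − 143·84
1 = −143·377 + 184·293
1 = 184·3686 − 1799·377
1 = −1799·11435 + 5581·3686
1 = 5581·26556 − 12961·11435
1 = −12961·64547 + 31503·26556
So 26556·31503 ≡ 1 (mod 64547).

31503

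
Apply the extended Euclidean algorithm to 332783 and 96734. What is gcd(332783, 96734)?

11

Repeated division:
332783 = 3×96734 + 42581
96734 = 2×42581 + 11572
42581 = 3×11572 + 7865
11572 = 1×7865 + 3707
7865 = 2×3707 + 451
3707 = 8×451 + 99
451 = 4×99 + 55
99 = 1×55 + 44
55 = 1×44 + 11
44 = 4×11 + 0
gcd(332783, 96734) = 11.
Express as a combination:
11 = 55 − 44
11 = −99 + 2·55
11 = 2·451 − 9·99
11 = −9·3707 + 74·451
11 = 74·7865 − 157·3707
11 = −157·11572 + 231·7865
11 = 231·42581 − 850·11572
11 = −850·96734 + 1931·42581
11 = 1931·332783 − 6643·96734
So 11 = (1931)·332783 + (-6643)·96734.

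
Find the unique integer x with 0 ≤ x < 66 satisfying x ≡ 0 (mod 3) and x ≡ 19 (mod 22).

Write x = 0 + 3·k. Then 3·k ≡ 19 − 0 ≡ 19 (mod 22).
Need 3⁻¹ mod 22. Extended Euclid on (22, 3):
22 = 7*3 + 1
3 = 3*1 + 0
Back-substitute:
1 = 22 − 7·3
3⁻¹ ≡ 15 (mod 22), so k ≡ 15·19 ≡ 21 (mod 22).
x = 0 + 3·21 = 63.

63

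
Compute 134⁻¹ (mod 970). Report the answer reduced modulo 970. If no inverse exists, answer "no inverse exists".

Compute gcd(134, 970):
970 = 7·134 + 32
134 = 4·32 + 6
32 = 5·6 + 2
6 = 3·2 + 0
The gcd is 2, not 1, hence no inverse exists.

no inverse exists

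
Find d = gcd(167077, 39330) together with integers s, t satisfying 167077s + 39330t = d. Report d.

1

Apply Euclid's algorithm to 167077 and 39330:
167077 = 4×39330 + 9757
39330 = 4×9757 + 302
9757 = 32×302 + 93
302 = 3×93 + 23
93 = 4×23 + 1
23 = 23×1 + 0
gcd(167077, 39330) = 1.
Back-substituting:
1 = 93 − 4·23
1 = −4·302 + 13·93
1 = 13·9757 − 420·302
1 = −420·39330 + 1693·9757
1 = 1693·167077 − 7192·39330
So 1 = (1693)·167077 + (-7192)·39330.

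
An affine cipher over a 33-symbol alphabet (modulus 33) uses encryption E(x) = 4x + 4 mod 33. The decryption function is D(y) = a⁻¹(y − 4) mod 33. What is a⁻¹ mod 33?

Apply the Euclidean algorithm to 33 and 4:
33 = 8×4 + 1
4 = 4×1 + 0
Since gcd(4, 33) = 1, back-substitute to write 1 as a combination:
1 = 33 − 8·4
Hence 4⁻¹ ≡ -8 ≡ 25 (mod 33).

25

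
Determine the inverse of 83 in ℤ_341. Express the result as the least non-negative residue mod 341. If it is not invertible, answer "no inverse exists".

gcd(341, 83) by repeated division:
341 = 4·83 + 9
83 = 9·9 + 2
9 = 4·2 + 1
2 = 2·1 + 0
The gcd is 1. Working backward:
1 = 9 − 4·2
1 = −4·83 + 37·9
1 = 37·341 − 152·83
Thus 83·(-152) ≡ 1 (mod 341); reducing, -152 mod 341 = 189.

189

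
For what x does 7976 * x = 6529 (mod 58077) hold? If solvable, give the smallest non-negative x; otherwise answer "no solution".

First find gcd(7976, 58077):
58077 = 7×7976 + 2245
7976 = 3×2245 + 1241
2245 = 1×1241 + 1004
1241 = 1×1004 + 237
1004 = 4×237 + 56
237 = 4×56 + 13
56 = 4×13 + 4
13 = 3×4 + 1
4 = 4×1 + 0
gcd = 1, so a unique solution mod 58077 exists.
Back-substitute for the Bézout coefficients:
1 = 13 − 3·4
1 = −3·56 + 13·13
1 = 13·237 − 55·56
1 = −55·1004 + 233·237
1 = 233·1241 − 288·1004
1 = −288·2245 + 521·1241
1 = 521·7976 − 1851·2245
1 = −1851·58077 + 13478·7976
So 7976·(13478) ≡ 1 (mod 58077), giving 7976⁻¹ ≡ 13478.
x ≡ 7976⁻¹·6529 ≡ 13478·6529 ≡ 11207 (mod 58077).

11207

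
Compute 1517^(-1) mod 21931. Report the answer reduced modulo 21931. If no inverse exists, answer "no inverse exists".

5190

Apply the Euclidean algorithm to 21931 and 1517:
21931 = 14×1517 + 693
1517 = 2×693 + 131
693 = 5×131 + 38
131 = 3×38 + 17
38 = 2×17 + 4
17 = 4×4 + 1
4 = 4×1 + 0
Since gcd(1517, 21931) = 1, back-substitute to write 1 as a combination:
1 = 17 − 4·4
1 = −4·38 + 9·17
1 = 9·131 − 31·38
1 = −31·693 + 164·131
1 = 164·1517 − 359·693
1 = −359·21931 + 5190·1517
So 1517·5190 ≡ 1 (mod 21931).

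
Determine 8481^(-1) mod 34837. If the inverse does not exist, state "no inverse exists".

Compute gcd(8481, 34837):
34837 = 4×8481 + 913
8481 = 9×913 + 264
913 = 3×264 + 121
264 = 2×121 + 22
121 = 5×22 + 11
22 = 2×11 + 0
gcd(8481, 34837) = 11 ≠ 1, so 8481 has no multiplicative inverse modulo 34837.

no inverse exists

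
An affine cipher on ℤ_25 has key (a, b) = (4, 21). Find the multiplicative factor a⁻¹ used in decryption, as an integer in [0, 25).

19

Run Euclid on (25, 4):
25 = 6×4 + 1
4 = 4×1 + 0
The gcd is 1. Working backward:
1 = 25 − 6·4
Hence 4⁻¹ ≡ -6 ≡ 19 (mod 25).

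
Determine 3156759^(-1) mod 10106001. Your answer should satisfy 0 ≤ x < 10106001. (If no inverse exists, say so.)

Compute gcd(3156759, 10106001):
10106001 = 3·3156759 + 635724
3156759 = 4·635724 + 613863
635724 = 1·613863 + 21861
613863 = 28·21861 + 1755
21861 = 12·1755 + 801
1755 = 2·801 + 153
801 = 5·153 + 36
153 = 4·36 + 9
36 = 4·9 + 0
The gcd is 9, not 1, hence no inverse exists.

no inverse exists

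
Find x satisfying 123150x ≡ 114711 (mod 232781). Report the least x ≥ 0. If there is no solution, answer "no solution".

191800

First find gcd(123150, 232781):
232781 = 1×123150 + 109631
123150 = 1×109631 + 13519
109631 = 8×13519 + 1479
13519 = 9×1479 + 208
1479 = 7×208 + 23
208 = 9×23 + 1
23 = 23×1 + 0
gcd = 1, so a unique solution mod 232781 exists.
Back-substitute for the Bézout coefficients:
1 = 208 − 9·23
1 = −9·1479 + 64·208
1 = 64·13519 − 585·1479
1 = −585·109631 + 4744·13519
1 = 4744·123150 − 5329·109631
1 = −5329·232781 + 10073·123150
So 123150·(10073) ≡ 1 (mod 232781), giving 123150⁻¹ ≡ 10073.
x ≡ 123150⁻¹·114711 ≡ 10073·114711 ≡ 191800 (mod 232781).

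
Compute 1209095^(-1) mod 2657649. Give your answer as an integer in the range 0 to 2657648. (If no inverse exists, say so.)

gcd(2657649, 1209095) by repeated division:
2657649 = 2·1209095 + 239459
1209095 = 5·239459 + 11800
239459 = 20·11800 + 3459
11800 = 3·3459 + 1423
3459 = 2·1423 + 613
1423 = 2·613 + 197
613 = 3·197 + 22
197 = 8·22 + 21
22 = 1·21 + 1
21 = 21·1 + 0
The gcd is 1. Working backward:
1 = 22 − 21
1 = −197 + 9·22
1 = 9·613 − 28·197
1 = −28·1423 + 65·613
1 = 65·3459 − 158·1423
1 = −158·11800 + 539·3459
1 = 539·239459 − 10938·11800
1 = −10938·1209095 + 55229·239459
1 = 55229·2657649 − 121396·1209095
Hence 1209095⁻¹ ≡ -121396 ≡ 2536253 (mod 2657649).

2536253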